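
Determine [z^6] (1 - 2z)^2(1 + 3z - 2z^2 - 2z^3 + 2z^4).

(1 - 2z)^2 has coefficients 1,-4,4 for degrees 0…2.
(1 + 3z - 2z^2 - 2z^3 + 2z^4) has coefficients 1,3,-2,-2,2,0,0 for degrees 0…6.
[z^6] = 1·0 − 4·0 + 4·2 = 8.

8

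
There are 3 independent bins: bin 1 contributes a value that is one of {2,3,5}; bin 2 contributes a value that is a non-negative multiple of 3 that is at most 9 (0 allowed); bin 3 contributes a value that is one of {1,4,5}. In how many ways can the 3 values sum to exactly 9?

4

The generating function for the choices is (z^2 + z^3 + z^5)·(1 + z^3 + z^6 + z^9)·(z + z^4 + z^5); the count is [z^9].
(z^2 + z^3 + z^5) has coefficients 0,0,1,1,0,1 for degrees 0…5.
(1 + z^3 + z^6 + z^9) has coefficients 1,0,0,1,0,0,1,0,0,1 for degrees 0…9.
Finally multiplying by (z + z^4 + z^5), the product of all factors after the first has coefficients 0,1,0,0,2,1,0,2,1,0 for degrees 0…9.
[z^9] = 1·2 + 1·0 + 1·2 = 4.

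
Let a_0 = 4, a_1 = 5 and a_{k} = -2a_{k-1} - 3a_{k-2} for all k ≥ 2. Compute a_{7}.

The ordinary generating function has denominator 1 + 2x + 3x^2.
Iterating the recurrence: a_0,…,a_{7} = 4, 5, -22, 29, 8, -103, 182, -55.

-55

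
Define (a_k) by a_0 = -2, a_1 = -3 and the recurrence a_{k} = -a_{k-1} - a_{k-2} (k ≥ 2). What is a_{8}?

The ordinary generating function has denominator 1 + q + q^2.
Iterating the recurrence: a_0,…,a_{8} = -2, -3, 5, -2, -3, 5, -2, -3, 5.

5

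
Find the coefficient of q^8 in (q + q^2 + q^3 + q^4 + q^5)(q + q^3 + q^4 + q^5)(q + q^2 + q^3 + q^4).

12

(q + q^2 + q^3 + q^4 + q^5) has coefficients 0,1,1,1,1,1 for degrees 0…5.
(q + q^3 + q^4 + q^5) has coefficients 0,1,0,1,1,1,0,0,0 for degrees 0…8.
Finally multiplying by (q + q^2 + q^3 + q^4), the product of all factors after the first has coefficients 0,0,1,1,2,3,3,3,2 for degrees 0…8.
[q^8] = 1·3 + 1·3 + 1·3 + 1·2 + 1·1 = 12.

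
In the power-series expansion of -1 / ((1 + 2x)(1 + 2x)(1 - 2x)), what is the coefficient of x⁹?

2560

The denominator gives the recurrence a_n = −2a_(n−1) + 4a_(n−2) + 8a_(n−3) for n ≥ 3; the numerator fixes a_0 = -1, a_1 = 2, a_2 = -8.
Iterating: -1, 2, -8, 16, -48, 96, -256, 512, -1280, 2560, so a_9 = 2560.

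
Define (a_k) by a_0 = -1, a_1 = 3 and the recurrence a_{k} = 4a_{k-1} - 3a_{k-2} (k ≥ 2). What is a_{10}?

118095

The ordinary generating function has denominator 1 - 4y + 3y^2.
Iterating the recurrence: a_0,…,a_{10} = -1, 3, 15, 51, 159, 483, 1455, 4371, 13119, 39363, 118095.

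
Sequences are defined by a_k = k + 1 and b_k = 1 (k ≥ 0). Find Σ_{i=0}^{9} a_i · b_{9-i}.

This is [x^9] in the product of the two ordinary generating functions.
Σ = 1·1 + 2·1 + 3·1 + 4·1 + 5·1 + 6·1 + 7·1 + 8·1 + 9·1 + 10·1 = 55.

55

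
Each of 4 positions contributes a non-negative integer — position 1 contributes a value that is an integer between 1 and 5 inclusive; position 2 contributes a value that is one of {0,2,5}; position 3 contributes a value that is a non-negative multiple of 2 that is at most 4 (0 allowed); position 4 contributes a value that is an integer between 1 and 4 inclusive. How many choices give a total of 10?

The generating function for the choices is (q + q^2 + q^3 + q^4 + q^5)·(1 + q^2 + q^5)·(1 + q^2 + q^4)·(q + q^2 + q^3 + q^4); the count is [q^10].
(q + q^2 + q^3 + q^4 + q^5) has coefficients 0,1,1,1,1,1 for degrees 0…5.
(1 + q^2 + q^5) has coefficients 1,0,1,0,0,1,0,0,0,0,0 for degrees 0…10.
Multiplying by (1 + q^2 + q^4) gives running coefficients 1,0,2,0,2,1,1,1,0,1,0 for degrees 0…10.
Finally multiplying by (q + q^2 + q^3 + q^4), the product of all factors after the first has coefficients 0,1,1,3,3,4,5,4,5,3,3 for degrees 0…10.
[q^10] = 1·3 + 1·5 + 1·4 + 1·5 + 1·4 = 21.

21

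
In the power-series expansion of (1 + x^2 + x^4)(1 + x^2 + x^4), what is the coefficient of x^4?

(1 + x^2 + x^4) has coefficients 1,0,1,0,1 for degrees 0…4.
(1 + x^2 + x^4) has coefficients 1,0,1,0,1 for degrees 0…4.
[x^4] = 1·1 + 1·1 + 1·1 = 3.

3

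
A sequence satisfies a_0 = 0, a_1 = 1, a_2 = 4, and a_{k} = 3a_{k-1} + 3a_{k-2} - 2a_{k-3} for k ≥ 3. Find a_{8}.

The ordinary generating function has denominator 1 - 3y - 3y^2 + 2y^3.
Iterating the recurrence: a_0,…,a_{8} = 0, 1, 4, 15, 55, 202, 741, 2719, 9976.

9976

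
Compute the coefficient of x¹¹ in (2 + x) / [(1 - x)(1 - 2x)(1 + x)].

6825

Partial fractions give a closed form: a_n = (-3/2)·1^n + (10/3)·2^n + (1/6)·(-1)^n.
At n = 11: a_11 = 6825.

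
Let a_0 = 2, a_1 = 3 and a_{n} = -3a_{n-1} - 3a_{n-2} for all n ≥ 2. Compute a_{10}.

1701

The ordinary generating function has denominator 1 + 3z + 3z^2.
Iterating the recurrence: a_0,…,a_{10} = 2, 3, -15, 36, -63, 81, -54, -81, 405, -972, 1701.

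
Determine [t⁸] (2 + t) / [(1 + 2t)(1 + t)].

767

Partial fractions give a closed form: a_n = (3)·(-2)^n + (-1)·(-1)^n.
At n = 8: a_8 = 767.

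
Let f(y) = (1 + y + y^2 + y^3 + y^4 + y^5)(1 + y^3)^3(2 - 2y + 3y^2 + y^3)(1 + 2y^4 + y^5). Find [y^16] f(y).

42

(1 + y + y^2 + y^3 + y^4 + y^5) has coefficients 1,1,1,1,1,1 for degrees 0…5.
(1 + y^3)^3 has coefficients 1,0,0,3,0,0,3,0,0,1,0,0,0,0,0,0,0 for degrees 0…16.
Multiplying by (2 - 2y + 3y^2 + y^3) gives running coefficients 2,-2,3,7,-6,9,9,-6,9,5,-2,3,1,0,0,0,0 for degrees 0…16.
Finally multiplying by (1 + 2y^4 + y^5), the product of all factors after the first has coefficients 2,-2,3,7,-2,7,13,11,4,17,25,0,13,19,1,4,5 for degrees 0…16.
[y^16] = 1·5 + 1·4 + 1·1 + 1·19 + 1·13 + 1·0 = 42.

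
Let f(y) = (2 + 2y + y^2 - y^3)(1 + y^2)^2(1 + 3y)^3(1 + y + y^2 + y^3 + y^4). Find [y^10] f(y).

(2 + 2y + y^2 - y^3) has coefficients 2,2,1,-1 for degrees 0…3.
(1 + y^2)^2 has coefficients 1,0,2,0,1,0,0,0,0,0,0 for degrees 0…10.
Multiplying by (1 + 3y)^3 gives running coefficients 1,9,29,45,55,63,27,27,0,0,0 for degrees 0…10.
Finally multiplying by (1 + y + y^2 + y^3 + y^4), the product of all factors after the first has coefficients 1,10,39,84,139,201,219,217,172,117,54 for degrees 0…10.
[y^10] = 2·54 + 2·117 + 1·172 − 1·217 = 297.

297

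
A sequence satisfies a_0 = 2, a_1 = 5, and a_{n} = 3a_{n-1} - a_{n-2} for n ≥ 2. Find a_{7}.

The ordinary generating function has denominator 1 - 3z + z^2.
Iterating the recurrence: a_0,…,a_{7} = 2, 5, 13, 34, 89, 233, 610, 1597.

1597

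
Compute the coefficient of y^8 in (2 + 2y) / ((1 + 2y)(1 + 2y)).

The denominator gives the recurrence a_n = −4a_(n−1) − 4a_(n−2) for n ≥ 2; the numerator fixes a_0 = 2, a_1 = -6.
Iterating: 2, -6, 16, -40, 96, -224, 512, -1152, 2560, so a_8 = 2560.

2560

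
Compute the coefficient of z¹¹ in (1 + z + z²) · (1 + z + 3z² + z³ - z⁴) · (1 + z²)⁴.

(1 + z + z²) has coefficients 1,1,1 for degrees 0…2.
(1 + z + 3z² + z³ - z⁴) has coefficients 1,1,3,1,-1,0,0,0,0,0,0,0 for degrees 0…11.
Finally multiplying by (1 + z²)⁴, the product of all factors after the first has coefficients 1,1,7,5,17,10,18,10,7,5,-1,1 for degrees 0…11.
[z¹¹] = 1·1 + 1·(-1) + 1·5 = 5.

5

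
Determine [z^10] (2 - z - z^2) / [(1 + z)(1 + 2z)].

The denominator gives the recurrence a_n = −3a_(n−1) − 2a_(n−2) for n ≥ 3; the numerator fixes a_0 = 2, a_1 = -7, a_2 = 16.
Iterating: 2, -7, 16, -34, 70, -142, 286, -574, 1150, -2302, 4606, so a_10 = 4606.

4606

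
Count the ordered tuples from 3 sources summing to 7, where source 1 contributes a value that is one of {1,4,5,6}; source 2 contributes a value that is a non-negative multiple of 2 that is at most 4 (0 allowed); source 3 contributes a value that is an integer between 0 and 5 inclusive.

The generating function for the choices is (q + q⁴ + q⁵ + q⁶)·(1 + q² + q⁴)·(1 + q + q² + q³ + q⁴ + q⁵); the count is [q⁷].
(q + q⁴ + q⁵ + q⁶) has coefficients 0,1,0,0,1,1,1 for degrees 0…6.
(1 + q² + q⁴) has coefficients 1,0,1,0,1,0,0,0 for degrees 0…7.
Finally multiplying by (1 + q + q² + q³ + q⁴ + q⁵), the product of all factors after the first has coefficients 1,1,2,2,3,3,2,2 for degrees 0…7.
[q⁷] = 1·2 + 1·2 + 1·2 + 1·1 = 7.

7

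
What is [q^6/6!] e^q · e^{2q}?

The EGF product rule gives c_6 = Σ_{k_1+k_2=6} C(6; k_1,k_2) · ∏ g_i(k_i), where e^q gives (1)^k; e^{2q} gives (2)^k.
g_1(k) for k = 0…6: 1, 1, 1, 1, 1, 1, 1.
g_2(k) for k = 0…6: 1, 2, 4, 8, 16, 32, 64.
c_6 = Σ_k C(6,k)·g_1(k)·g_2(6−k) = 1·1·64 + 6·1·32 + 15·1·16 + 20·1·8 + 15·1·4 + 6·1·2 + 1·1·1 = 64 + 192 + 240 + 160 + 60 + 12 + 1 = 729.

729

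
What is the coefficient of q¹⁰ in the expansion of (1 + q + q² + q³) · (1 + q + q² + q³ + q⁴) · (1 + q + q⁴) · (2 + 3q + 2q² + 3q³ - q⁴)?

(1 + q + q² + q³) has coefficients 1,1,1,1 for degrees 0…3.
(1 + q + q² + q³ + q⁴) has coefficients 1,1,1,1,1,0,0,0,0,0,0 for degrees 0…10.
Multiplying by (1 + q + q⁴) gives running coefficients 1,2,2,2,3,2,1,1,1,0,0 for degrees 0…10.
Finally multiplying by (2 + 3q + 2q² + 3q³ - q⁴), the product of all factors after the first has coefficients 2,7,12,17,21,21,18,16,10,6,4 for degrees 0…10.
[q¹⁰] = 1·4 + 1·6 + 1·10 + 1·16 = 36.

36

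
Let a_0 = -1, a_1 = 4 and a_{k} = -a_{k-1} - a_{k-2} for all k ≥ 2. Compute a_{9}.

The ordinary generating function has denominator 1 + t + t^2.
Iterating the recurrence: a_0,…,a_{9} = -1, 4, -3, -1, 4, -3, -1, 4, -3, -1.

-1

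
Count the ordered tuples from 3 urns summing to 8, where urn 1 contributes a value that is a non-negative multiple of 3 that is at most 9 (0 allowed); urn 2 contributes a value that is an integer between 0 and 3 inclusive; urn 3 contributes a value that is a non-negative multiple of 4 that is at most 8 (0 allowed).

The generating function for the choices is (1 + q³ + q⁶ + q⁹)·(1 + q + q² + q³)·(1 + q⁴ + q⁸); the count is [q⁸].
(1 + q³ + q⁶ + q⁹) has coefficients 1,0,0,1,0,0,1,0,0 for degrees 0…8.
(1 + q + q² + q³) has coefficients 1,1,1,1,0,0,0,0,0 for degrees 0…8.
Finally multiplying by (1 + q⁴ + q⁸), the product of all factors after the first has coefficients 1,1,1,1,1,1,1,1,1 for degrees 0…8.
[q⁸] = 1·1 + 1·1 + 1·1 = 3.

3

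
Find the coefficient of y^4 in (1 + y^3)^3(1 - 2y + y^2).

(1 + y^3)^3 has coefficients 1,0,0,3,0 for degrees 0…4.
(1 - 2y + y^2) has coefficients 1,-2,1,0,0 for degrees 0…4.
[y^4] = 1·0 + 3·(-2) = -6.

-6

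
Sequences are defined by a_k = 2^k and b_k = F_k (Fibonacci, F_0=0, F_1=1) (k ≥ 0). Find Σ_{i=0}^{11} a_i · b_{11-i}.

3719

This is [x^11] in the product of the two ordinary generating functions.
Σ = 1·89 + 2·55 + 4·34 + 8·21 + 16·13 + 32·8 + 64·5 + 128·3 + 256·2 + 512·1 + 1024·1 + 2048·0 = 3719.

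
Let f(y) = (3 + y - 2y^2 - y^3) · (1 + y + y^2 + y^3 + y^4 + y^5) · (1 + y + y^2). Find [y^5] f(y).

3

(3 + y - 2y^2 - y^3) has coefficients 3,1,-2,-1 for degrees 0…3.
(1 + y + y^2 + y^3 + y^4 + y^5) has coefficients 1,1,1,1,1,1 for degrees 0…5.
Finally multiplying by (1 + y + y^2), the product of all factors after the first has coefficients 1,2,3,3,3,3 for degrees 0…5.
[y^5] = 3·3 + 1·3 − 2·3 − 1·3 = 3.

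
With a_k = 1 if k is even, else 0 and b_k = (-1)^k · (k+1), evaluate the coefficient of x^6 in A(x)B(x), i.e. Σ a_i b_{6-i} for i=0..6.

This is [x^6] in the product of the two ordinary generating functions.
Σ = 1·7 + 0·(-6) + 1·5 + 0·(-4) + 1·3 + 0·(-2) + 1·1 = 16.

16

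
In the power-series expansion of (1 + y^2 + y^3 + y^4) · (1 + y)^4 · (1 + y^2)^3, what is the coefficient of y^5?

53

(1 + y^2 + y^3 + y^4) has coefficients 1,0,1,1,1 for degrees 0…4.
(1 + y)^4 has coefficients 1,4,6,4,1,0 for degrees 0…5.
Finally multiplying by (1 + y^2)^3, the product of all factors after the first has coefficients 1,4,9,16,22,24 for degrees 0…5.
[y^5] = 1·24 + 1·16 + 1·9 + 1·4 = 53.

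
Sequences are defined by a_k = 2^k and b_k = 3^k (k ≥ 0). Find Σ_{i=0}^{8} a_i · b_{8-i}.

19171

The convolution is the x^8 coefficient of A(x)B(x).
Σ = 1·6561 + 2·2187 + 4·729 + 8·243 + 16·81 + 32·27 + 64·9 + 128·3 + 256·1 = 19171.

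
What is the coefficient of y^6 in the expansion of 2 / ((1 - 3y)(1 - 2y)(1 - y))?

6050

The denominator gives the recurrence a_n = 6a_(n−1) − 11a_(n−2) + 6a_(n−3) for n ≥ 3; the numerator fixes a_0 = 2, a_1 = 12, a_2 = 50.
Iterating: 2, 12, 50, 180, 602, 1932, 6050, so a_6 = 6050.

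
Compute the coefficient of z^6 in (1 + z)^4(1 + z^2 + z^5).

(1 + z)^4 has coefficients 1,4,6,4,1 for degrees 0…4.
(1 + z^2 + z^5) has coefficients 1,0,1,0,0,1,0 for degrees 0…6.
[z^6] = 1·0 + 4·1 + 6·0 + 4·0 + 1·1 = 5.

5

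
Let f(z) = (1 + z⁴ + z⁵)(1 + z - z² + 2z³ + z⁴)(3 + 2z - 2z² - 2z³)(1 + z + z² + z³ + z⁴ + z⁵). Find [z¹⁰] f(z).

7

(1 + z⁴ + z⁵) has coefficients 1,0,0,0,1,1 for degrees 0…5.
(1 + z - z² + 2z³ + z⁴) has coefficients 1,1,-1,2,1,0,0,0,0,0,0 for degrees 0…10.
Multiplying by (3 + 2z - 2z² - 2z³) gives running coefficients 3,5,-3,0,7,0,-6,-2,0,0,0 for degrees 0…10.
Finally multiplying by (1 + z + z² + z³ + z⁴ + z⁵), the product of all factors after the first has coefficients 3,8,5,5,12,12,3,-4,-1,-1,-8 for degrees 0…10.
[z¹⁰] = 1·(-8) + 1·3 + 1·12 = 7.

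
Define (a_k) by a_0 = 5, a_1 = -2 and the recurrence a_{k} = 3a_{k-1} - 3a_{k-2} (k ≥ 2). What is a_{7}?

54

The ordinary generating function has denominator 1 - 3y + 3y^2.
Iterating the recurrence: a_0,…,a_{7} = 5, -2, -21, -57, -108, -153, -135, 54.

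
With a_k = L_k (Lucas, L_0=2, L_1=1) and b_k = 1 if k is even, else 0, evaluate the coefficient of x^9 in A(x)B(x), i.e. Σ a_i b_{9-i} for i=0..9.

121

This is [x^9] in the product of the two ordinary generating functions.
Σ = 2·0 + 1·1 + 3·0 + 4·1 + 7·0 + 11·1 + 18·0 + 29·1 + 47·0 + 76·1 = 121.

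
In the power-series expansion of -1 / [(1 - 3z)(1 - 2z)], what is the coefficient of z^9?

Partial fractions give a closed form: a_n = (-3)·3^n + (2)·2^n.
At n = 9: a_9 = -58025.

-58025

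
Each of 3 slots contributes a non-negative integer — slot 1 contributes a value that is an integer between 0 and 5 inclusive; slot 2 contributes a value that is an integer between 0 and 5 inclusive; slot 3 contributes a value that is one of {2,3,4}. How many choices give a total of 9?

The generating function for the choices is (1 + y + y² + y³ + y⁴ + y⁵)·(1 + y + y² + y³ + y⁴ + y⁵)·(y² + y³ + y⁴); the count is [y⁹].
(1 + y + y² + y³ + y⁴ + y⁵) has coefficients 1,1,1,1,1,1 for degrees 0…5.
(1 + y + y² + y³ + y⁴ + y⁵) has coefficients 1,1,1,1,1,1,0,0,0,0 for degrees 0…9.
Finally multiplying by (y² + y³ + y⁴), the product of all factors after the first has coefficients 0,0,1,2,3,3,3,3,2,1 for degrees 0…9.
[y⁹] = 1·1 + 1·2 + 1·3 + 1·3 + 1·3 + 1·3 = 15.

15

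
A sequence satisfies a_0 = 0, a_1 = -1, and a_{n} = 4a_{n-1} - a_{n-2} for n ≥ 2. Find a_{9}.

The ordinary generating function has denominator 1 - 4q + q^2.
Iterating the recurrence: a_0,…,a_{9} = 0, -1, -4, -15, -56, -209, -780, -2911, -10864, -40545.

-40545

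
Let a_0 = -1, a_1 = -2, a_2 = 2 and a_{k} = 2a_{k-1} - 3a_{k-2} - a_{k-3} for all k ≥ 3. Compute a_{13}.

The ordinary generating function has denominator 1 - 2z + 3z^2 + z^3.
Iterating the recurrence: a_0,…,a_{13} = -1, -2, 2, 11, 18, 1, -63, -147, -106, 292, 1049, 1328, -783, -6599.

-6599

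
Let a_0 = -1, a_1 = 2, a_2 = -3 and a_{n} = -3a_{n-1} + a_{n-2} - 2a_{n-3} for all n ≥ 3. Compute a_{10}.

The ordinary generating function has denominator 1 + 3y - y^2 + 2y^3.
Iterating the recurrence: a_0,…,a_{10} = -1, 2, -3, 13, -46, 157, -543, 1878, -6491, 22437, -77558.

-77558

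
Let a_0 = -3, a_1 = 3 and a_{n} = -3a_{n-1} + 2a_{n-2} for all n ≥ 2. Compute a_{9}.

104763

The ordinary generating function has denominator 1 + 3y - 2y^2.
Iterating the recurrence: a_0,…,a_{9} = -3, 3, -15, 51, -183, 651, -2319, 8259, -29415, 104763.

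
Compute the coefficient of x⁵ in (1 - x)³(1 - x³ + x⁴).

(1 - x)³ has coefficients 1,-3,3,-1 for degrees 0…3.
(1 - x³ + x⁴) has coefficients 1,0,0,-1,1,0 for degrees 0…5.
[x⁵] = 1·0 − 3·1 + 3·(-1) − 1·0 = -6.

-6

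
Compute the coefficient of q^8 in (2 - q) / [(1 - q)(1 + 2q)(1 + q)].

Partial fractions give a closed form: a_n = (1/6)·1^n + (10/3)·(-2)^n + (-3/2)·(-1)^n.
At n = 8: a_8 = 852.

852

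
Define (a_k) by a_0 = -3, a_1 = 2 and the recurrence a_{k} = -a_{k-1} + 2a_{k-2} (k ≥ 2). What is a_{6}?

-108

The ordinary generating function has denominator 1 + t - 2t^2.
Iterating the recurrence: a_0,…,a_{6} = -3, 2, -8, 12, -28, 52, -108.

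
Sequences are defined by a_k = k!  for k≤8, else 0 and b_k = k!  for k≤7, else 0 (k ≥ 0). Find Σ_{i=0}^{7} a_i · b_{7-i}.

12288

Write out a_i and b_{7-i} for i = 0,…,7 and sum the products.
Σ = 1·5040 + 1·720 + 2·120 + 6·24 + 24·6 + 120·2 + 720·1 + 5040·1 = 12288.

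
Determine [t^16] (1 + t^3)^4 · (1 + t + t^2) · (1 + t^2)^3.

10

(1 + t^3)^4 has coefficients 1,0,0,4,0,0,6,0,0,4,0,0,1 for degrees 0…12.
(1 + t + t^2) has coefficients 1,1,1,0,0,0,0,0,0,0,0,0,0,0,0,0,0 for degrees 0…16.
Finally multiplying by (1 + t^2)^3, the product of all factors after the first has coefficients 1,1,4,3,6,3,4,1,1,0,0,0,0,0,0,0,0 for degrees 0…16.
[t^16] = 1·0 + 4·0 + 6·0 + 4·1 + 1·6 = 10.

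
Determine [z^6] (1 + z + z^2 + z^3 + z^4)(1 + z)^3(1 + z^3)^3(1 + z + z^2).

(1 + z + z^2 + z^3 + z^4) has coefficients 1,1,1,1,1 for degrees 0…4.
(1 + z)^3 has coefficients 1,3,3,1,0,0,0 for degrees 0…6.
Multiplying by (1 + z^3)^3 gives running coefficients 1,3,3,4,9,9,6 for degrees 0…6.
Finally multiplying by (1 + z + z^2), the product of all factors after the first has coefficients 1,4,7,10,16,22,24 for degrees 0…6.
[z^6] = 1·24 + 1·22 + 1·16 + 1·10 + 1·7 = 79.

79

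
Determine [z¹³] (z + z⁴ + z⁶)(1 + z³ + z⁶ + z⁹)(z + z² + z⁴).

(z + z⁴ + z⁶) has coefficients 0,1,0,0,1,0,1 for degrees 0…6.
(1 + z³ + z⁶ + z⁹) has coefficients 1,0,0,1,0,0,1,0,0,1,0,0,0,0 for degrees 0…13.
Finally multiplying by (z + z² + z⁴), the product of all factors after the first has coefficients 0,1,1,0,2,1,0,2,1,0,2,1,0,1 for degrees 0…13.
[z¹³] = 1·0 + 1·0 + 1·2 = 2.

2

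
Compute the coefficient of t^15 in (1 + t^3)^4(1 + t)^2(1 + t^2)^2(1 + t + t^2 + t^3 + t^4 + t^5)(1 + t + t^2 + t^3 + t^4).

691

(1 + t^3)^4 has coefficients 1,0,0,4,0,0,6,0,0,4,0,0,1 for degrees 0…12.
(1 + t)^2 has coefficients 1,2,1,0,0,0,0,0,0,0,0,0,0,0,0,0 for degrees 0…15.
Multiplying by (1 + t^2)^2 gives running coefficients 1,2,3,4,3,2,1,0,0,0,0,0,0,0,0,0 for degrees 0…15.
Multiplying by (1 + t + t^2 + t^3 + t^4 + t^5) gives running coefficients 1,3,6,10,13,15,15,13,10,6,3,1,0,0,0,0 for degrees 0…15.
Finally multiplying by (1 + t + t^2 + t^3 + t^4), the product of all factors after the first has coefficients 1,4,10,20,33,47,59,66,66,59,47,33,20,10,4,1 for degrees 0…15.
[t^15] = 1·1 + 4·20 + 6·59 + 4·59 + 1·20 = 691.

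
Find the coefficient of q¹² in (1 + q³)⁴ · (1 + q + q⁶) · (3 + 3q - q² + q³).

(1 + q³)⁴ has coefficients 1,0,0,4,0,0,6,0,0,4,0,0,1 for degrees 0…12.
(1 + q + q⁶) has coefficients 1,1,0,0,0,0,1,0,0,0,0,0,0 for degrees 0…12.
Finally multiplying by (3 + 3q - q² + q³), the product of all factors after the first has coefficients 3,6,2,0,1,0,3,3,-1,1,0,0,0 for degrees 0…12.
[q¹²] = 1·0 + 4·1 + 6·3 + 4·0 + 1·3 = 25.

25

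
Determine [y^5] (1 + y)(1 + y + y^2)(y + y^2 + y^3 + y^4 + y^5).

(1 + y) has coefficients 1,1 for degrees 0…1.
(1 + y + y^2) has coefficients 1,1,1,0,0,0 for degrees 0…5.
Finally multiplying by (y + y^2 + y^3 + y^4 + y^5), the product of all factors after the first has coefficients 0,1,2,3,3,3 for degrees 0…5.
[y^5] = 1·3 + 1·3 = 6.

6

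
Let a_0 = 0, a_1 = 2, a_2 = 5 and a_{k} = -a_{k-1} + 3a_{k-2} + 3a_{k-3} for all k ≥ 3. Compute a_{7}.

-11

The ordinary generating function has denominator 1 + x - 3x^2 - 3x^3.
Iterating the recurrence: a_0,…,a_{7} = 0, 2, 5, 1, 20, -2, 65, -11.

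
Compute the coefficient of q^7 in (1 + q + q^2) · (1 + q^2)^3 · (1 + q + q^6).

6

(1 + q + q^2) has coefficients 1,1,1 for degrees 0…2.
(1 + q^2)^3 has coefficients 1,0,3,0,3,0,1,0 for degrees 0…7.
Finally multiplying by (1 + q + q^6), the product of all factors after the first has coefficients 1,1,3,3,3,3,2,1 for degrees 0…7.
[q^7] = 1·1 + 1·2 + 1·3 = 6.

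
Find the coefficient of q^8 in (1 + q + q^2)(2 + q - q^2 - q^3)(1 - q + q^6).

2

(1 + q + q^2) has coefficients 1,1,1 for degrees 0…2.
(2 + q - q^2 - q^3) has coefficients 2,1,-1,-1,0,0,0,0,0 for degrees 0…8.
Finally multiplying by (1 - q + q^6), the product of all factors after the first has coefficients 2,-1,-2,0,1,0,2,1,-1 for degrees 0…8.
[q^8] = 1·(-1) + 1·1 + 1·2 = 2.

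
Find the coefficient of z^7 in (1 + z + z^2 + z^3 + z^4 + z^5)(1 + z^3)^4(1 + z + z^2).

25

(1 + z + z^2 + z^3 + z^4 + z^5) has coefficients 1,1,1,1,1,1 for degrees 0…5.
(1 + z^3)^4 has coefficients 1,0,0,4,0,0,6,0 for degrees 0…7.
Finally multiplying by (1 + z + z^2), the product of all factors after the first has coefficients 1,1,1,4,4,4,6,6 for degrees 0…7.
[z^7] = 1·6 + 1·6 + 1·4 + 1·4 + 1·4 + 1·1 = 25.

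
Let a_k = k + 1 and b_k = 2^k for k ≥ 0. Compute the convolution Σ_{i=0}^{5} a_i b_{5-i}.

Write out a_i and b_{5-i} for i = 0,…,5 and sum the products.
Σ = 1·32 + 2·16 + 3·8 + 4·4 + 5·2 + 6·1 = 120.

120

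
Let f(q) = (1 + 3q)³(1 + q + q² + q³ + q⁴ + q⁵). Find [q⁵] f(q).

64

(1 + 3q)³ has coefficients 1,9,27,27 for degrees 0…3.
(1 + q + q² + q³ + q⁴ + q⁵) has coefficients 1,1,1,1,1,1 for degrees 0…5.
[q⁵] = 1·1 + 9·1 + 27·1 + 27·1 = 64.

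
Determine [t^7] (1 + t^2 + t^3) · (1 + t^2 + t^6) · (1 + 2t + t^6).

2

(1 + t^2 + t^3) has coefficients 1,0,1,1 for degrees 0…3.
(1 + t^2 + t^6) has coefficients 1,0,1,0,0,0,1,0 for degrees 0…7.
Finally multiplying by (1 + 2t + t^6), the product of all factors after the first has coefficients 1,2,1,2,0,0,2,2 for degrees 0…7.
[t^7] = 1·2 + 1·0 + 1·0 = 2.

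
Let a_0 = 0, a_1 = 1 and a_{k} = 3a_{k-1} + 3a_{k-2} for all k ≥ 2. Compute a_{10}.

133893

The ordinary generating function has denominator 1 - 3t - 3t^2.
Iterating the recurrence: a_0,…,a_{10} = 0, 1, 3, 12, 45, 171, 648, 2457, 9315, 35316, 133893.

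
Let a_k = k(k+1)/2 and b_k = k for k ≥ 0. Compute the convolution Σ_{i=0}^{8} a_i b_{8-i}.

210

This is [x^8] in the product of the two ordinary generating functions.
Σ = 0·8 + 1·7 + 3·6 + 6·5 + 10·4 + 15·3 + 21·2 + 28·1 + 36·0 = 210.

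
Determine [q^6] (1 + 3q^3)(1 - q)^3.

(1 + 3q^3) has coefficients 1,0,0,3 for degrees 0…3.
(1 - q)^3 has coefficients 1,-3,3,-1,0,0,0 for degrees 0…6.
[q^6] = 1·0 + 3·(-1) = -3.

-3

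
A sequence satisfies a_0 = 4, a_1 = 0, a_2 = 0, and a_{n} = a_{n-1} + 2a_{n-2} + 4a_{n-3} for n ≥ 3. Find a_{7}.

304

The ordinary generating function has denominator 1 - x - 2x^2 - 4x^3.
Iterating the recurrence: a_0,…,a_{7} = 4, 0, 0, 16, 16, 48, 144, 304.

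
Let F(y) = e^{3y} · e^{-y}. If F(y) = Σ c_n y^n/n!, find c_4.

16

The EGF product rule gives c_4 = Σ_{k_1+k_2=4} C(4; k_1,k_2) · ∏ g_i(k_i), where e^{3y} gives (3)^k; e^{-y} gives (-1)^k.
g_1(k) for k = 0…4: 1, 3, 9, 27, 81.
g_2(k) for k = 0…4: 1, -1, 1, -1, 1.
c_4 = Σ_k C(4,k)·g_1(k)·g_2(4−k) = 1·1·1 + 4·3·(-1) + 6·9·1 + 4·27·(-1) + 1·81·1 = 1 − 12 + 54 − 108 + 81 = 16.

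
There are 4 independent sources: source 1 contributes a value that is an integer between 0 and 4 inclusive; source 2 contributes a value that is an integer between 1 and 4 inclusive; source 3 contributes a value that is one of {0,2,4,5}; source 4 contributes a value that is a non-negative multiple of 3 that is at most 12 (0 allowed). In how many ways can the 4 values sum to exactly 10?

The generating function for the choices is (1 + q + q² + q³ + q⁴)·(q + q² + q³ + q⁴)·(1 + q² + q⁴ + q⁵)·(1 + q³ + q⁶ + q⁹ + q¹²); the count is [q¹⁰].
(1 + q + q² + q³ + q⁴) has coefficients 1,1,1,1,1 for degrees 0…4.
(q + q² + q³ + q⁴) has coefficients 0,1,1,1,1,0,0,0,0,0,0 for degrees 0…10.
Multiplying by (1 + q² + q⁴ + q⁵) gives running coefficients 0,1,1,2,2,2,3,2,2,1,0 for degrees 0…10.
Finally multiplying by (1 + q³ + q⁶ + q⁹ + q¹²), the product of all factors after the first has coefficients 0,1,1,2,3,3,5,5,5,6,5 for degrees 0…10.
[q¹⁰] = 1·5 + 1·6 + 1·5 + 1·5 + 1·5 = 26.

26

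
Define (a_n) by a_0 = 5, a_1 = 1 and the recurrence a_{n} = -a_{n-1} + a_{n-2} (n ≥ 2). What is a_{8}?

44

The ordinary generating function has denominator 1 + q - q^2.
Iterating the recurrence: a_0,…,a_{8} = 5, 1, 4, -3, 7, -10, 17, -27, 44.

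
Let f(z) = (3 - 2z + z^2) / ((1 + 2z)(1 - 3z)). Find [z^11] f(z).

256334

The denominator gives the recurrence a_n = a_(n−1) + 6a_(n−2) for n ≥ 3; the numerator fixes a_0 = 3, a_1 = 1, a_2 = 20.
Iterating: 3, 1, 20, 26, 146, 302, 1178, 2990, 10058, 27998, 88346, 256334, so a_11 = 256334.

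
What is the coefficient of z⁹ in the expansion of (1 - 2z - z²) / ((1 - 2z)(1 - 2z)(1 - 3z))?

The denominator gives the recurrence a_n = 7a_(n−1) − 16a_(n−2) + 12a_(n−3) for n ≥ 3; the numerator fixes a_0 = 1, a_1 = 5, a_2 = 18.
Iterating: 1, 5, 18, 58, 178, 534, 1586, 4694, 13890, 41158, so a_9 = 41158.

41158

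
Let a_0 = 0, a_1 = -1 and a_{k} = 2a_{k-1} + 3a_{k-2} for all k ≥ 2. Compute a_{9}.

-4921

The ordinary generating function has denominator 1 - 2t - 3t^2.
Iterating the recurrence: a_0,…,a_{9} = 0, -1, -2, -7, -20, -61, -182, -547, -1640, -4921.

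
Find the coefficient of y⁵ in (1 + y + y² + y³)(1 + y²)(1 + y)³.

(1 + y + y² + y³) has coefficients 1,1,1,1 for degrees 0…3.
(1 + y²) has coefficients 1,0,1,0,0,0 for degrees 0…5.
Finally multiplying by (1 + y)³, the product of all factors after the first has coefficients 1,3,4,4,3,1 for degrees 0…5.
[y⁵] = 1·1 + 1·3 + 1·4 + 1·4 = 12.

12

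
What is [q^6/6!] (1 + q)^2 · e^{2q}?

928

The EGF product rule gives c_6 = Σ_{k_1+k_2=6} C(6; k_1,k_2) · ∏ g_i(k_i), where (1+q)^2 gives the falling factorial (2)_k; e^{2q} gives (2)^k.
g_1(k) for k = 0…6: 1, 2, 2, 0, 0, 0, 0.
g_2(k) for k = 0…6: 1, 2, 4, 8, 16, 32, 64.
c_6 = Σ_k C(6,k)·g_1(k)·g_2(6−k) = 1·1·64 + 6·2·32 + 15·2·16 = 64 + 384 + 480 = 928.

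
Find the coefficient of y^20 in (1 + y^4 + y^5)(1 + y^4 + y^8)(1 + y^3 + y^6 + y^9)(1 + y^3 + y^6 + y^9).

(1 + y^4 + y^5) has coefficients 1,0,0,0,1,1 for degrees 0…5.
(1 + y^4 + y^8) has coefficients 1,0,0,0,1,0,0,0,1,0,0,0,0,0,0,0,0,0,0,0,0 for degrees 0…20.
Multiplying by (1 + y^3 + y^6 + y^9) gives running coefficients 1,0,0,1,1,0,1,1,1,1,1,1,0,1,1,0,0,1,0,0,0 for degrees 0…20.
Finally multiplying by (1 + y^3 + y^6 + y^9), the product of all factors after the first has coefficients 1,0,0,2,1,0,3,2,1,4,3,2,3,4,3,2,3,4,1,2,3 for degrees 0…20.
[y^20] = 1·3 + 1·3 + 1·2 = 8.

8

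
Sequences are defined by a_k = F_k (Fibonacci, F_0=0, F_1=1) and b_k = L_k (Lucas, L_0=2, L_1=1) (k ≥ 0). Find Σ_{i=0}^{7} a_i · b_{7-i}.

Write out a_i and b_{7-i} for i = 0,…,7 and sum the products.
Σ = 0·29 + 1·18 + 1·11 + 2·7 + 3·4 + 5·3 + 8·1 + 13·2 = 104.

104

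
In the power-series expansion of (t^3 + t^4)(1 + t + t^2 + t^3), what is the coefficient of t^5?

(t^3 + t^4) has coefficients 0,0,0,1,1 for degrees 0…4.
(1 + t + t^2 + t^3) has coefficients 1,1,1,1,0,0 for degrees 0…5.
[t^5] = 1·1 + 1·1 = 2.

2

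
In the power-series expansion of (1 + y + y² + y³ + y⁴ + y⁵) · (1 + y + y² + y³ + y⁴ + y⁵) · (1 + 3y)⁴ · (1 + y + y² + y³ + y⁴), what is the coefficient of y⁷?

(1 + y + y² + y³ + y⁴ + y⁵) has coefficients 1,1,1,1,1,1 for degrees 0…5.
(1 + y + y² + y³ + y⁴ + y⁵) has coefficients 1,1,1,1,1,1,0,0 for degrees 0…7.
Multiplying by (1 + 3y)⁴ gives running coefficients 1,13,67,175,256,256,255,243 for degrees 0…7.
Finally multiplying by (1 + y + y² + y³ + y⁴), the product of all factors after the first has coefficients 1,14,81,256,512,767,1009,1185 for degrees 0…7.
[y⁷] = 1·1185 + 1·1009 + 1·767 + 1·512 + 1·256 + 1·81 = 3810.

3810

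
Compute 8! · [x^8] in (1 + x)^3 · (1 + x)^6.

362880

The EGF product rule gives c_8 = Σ_{k_1+k_2=8} C(8; k_1,k_2) · ∏ g_i(k_i), where (1+x)^3 gives the falling factorial (3)_k; (1+x)^6 gives the falling factorial (6)_k.
g_1(k) for k = 0…8: 1, 3, 6, 6, 0, 0, 0, 0, 0.
g_2(k) for k = 0…8: 1, 6, 30, 120, 360, 720, 720, 0, 0.
c_8 = Σ_k C(8,k)·g_1(k)·g_2(8−k) = 28·6·720 + 56·6·720 = 120960 + 241920 = 362880.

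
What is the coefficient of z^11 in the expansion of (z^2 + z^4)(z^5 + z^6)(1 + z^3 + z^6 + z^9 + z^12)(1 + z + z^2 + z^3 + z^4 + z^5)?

6

(z^2 + z^4) has coefficients 0,0,1,0,1 for degrees 0…4.
(z^5 + z^6) has coefficients 0,0,0,0,0,1,1,0,0,0,0,0 for degrees 0…11.
Multiplying by (1 + z^3 + z^6 + z^9 + z^12) gives running coefficients 0,0,0,0,0,1,1,0,1,1,0,1 for degrees 0…11.
Finally multiplying by (1 + z + z^2 + z^3 + z^4 + z^5), the product of all factors after the first has coefficients 0,0,0,0,0,1,2,2,3,4,4,4 for degrees 0…11.
[z^11] = 1·4 + 1·2 = 6.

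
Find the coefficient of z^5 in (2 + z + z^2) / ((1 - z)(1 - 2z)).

172

The denominator gives the recurrence a_n = 3a_(n−1) − 2a_(n−2) for n ≥ 3; the numerator fixes a_0 = 2, a_1 = 7, a_2 = 18.
Iterating: 2, 7, 18, 40, 84, 172, so a_5 = 172.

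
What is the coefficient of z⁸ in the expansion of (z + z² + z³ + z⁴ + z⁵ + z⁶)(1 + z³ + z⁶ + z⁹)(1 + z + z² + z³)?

8

(z + z² + z³ + z⁴ + z⁵ + z⁶) has coefficients 0,1,1,1,1,1,1 for degrees 0…6.
(1 + z³ + z⁶ + z⁹) has coefficients 1,0,0,1,0,0,1,0,0 for degrees 0…8.
Finally multiplying by (1 + z + z² + z³), the product of all factors after the first has coefficients 1,1,1,2,1,1,2,1,1 for degrees 0…8.
[z⁸] = 1·1 + 1·2 + 1·1 + 1·1 + 1·2 + 1·1 = 8.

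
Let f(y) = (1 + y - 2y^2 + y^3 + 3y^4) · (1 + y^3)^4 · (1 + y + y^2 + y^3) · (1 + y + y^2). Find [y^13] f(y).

(1 + y - 2y^2 + y^3 + 3y^4) has coefficients 1,1,-2,1,3 for degrees 0…4.
(1 + y^3)^4 has coefficients 1,0,0,4,0,0,6,0,0,4,0,0,1,0 for degrees 0…13.
Multiplying by (1 + y + y^2 + y^3) gives running coefficients 1,1,1,5,4,4,10,6,6,10,4,4,5,1 for degrees 0…13.
Finally multiplying by (1 + y + y^2), the product of all factors after the first has coefficients 1,2,3,7,10,13,18,20,22,22,20,18,13,10 for degrees 0…13.
[y^13] = 1·10 + 1·13 − 2·18 + 1·20 + 3·22 = 73.

73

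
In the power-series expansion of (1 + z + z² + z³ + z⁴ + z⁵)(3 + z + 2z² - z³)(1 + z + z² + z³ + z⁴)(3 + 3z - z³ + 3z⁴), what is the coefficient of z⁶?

(1 + z + z² + z³ + z⁴ + z⁵) has coefficients 1,1,1,1,1,1 for degrees 0…5.
(3 + z + 2z² - z³) has coefficients 3,1,2,-1,0,0,0 for degrees 0…6.
Multiplying by (1 + z + z² + z³ + z⁴) gives running coefficients 3,4,6,5,5,2,1 for degrees 0…6.
Finally multiplying by (3 + 3z - z³ + 3z⁴), the product of all factors after the first has coefficients 9,21,30,30,35,27,22 for degrees 0…6.
[z⁶] = 1·22 + 1·27 + 1·35 + 1·30 + 1·30 + 1·21 = 165.

165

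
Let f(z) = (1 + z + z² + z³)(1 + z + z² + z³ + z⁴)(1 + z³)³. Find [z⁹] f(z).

(1 + z + z² + z³) has coefficients 1,1,1,1 for degrees 0…3.
(1 + z + z² + z³ + z⁴) has coefficients 1,1,1,1,1,0,0,0,0,0 for degrees 0…9.
Finally multiplying by (1 + z³)³, the product of all factors after the first has coefficients 1,1,1,4,4,3,6,6,3,4 for degrees 0…9.
[z⁹] = 1·4 + 1·3 + 1·6 + 1·6 = 19.

19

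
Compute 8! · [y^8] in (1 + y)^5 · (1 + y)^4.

The EGF product rule gives c_8 = Σ_{k_1+k_2=8} C(8; k_1,k_2) · ∏ g_i(k_i), where (1+y)^5 gives the falling factorial (5)_k; (1+y)^4 gives the falling factorial (4)_k.
g_1(k) for k = 0…8: 1, 5, 20, 60, 120, 120, 0, 0, 0.
g_2(k) for k = 0…8: 1, 4, 12, 24, 24, 0, 0, 0, 0.
c_8 = Σ_k C(8,k)·g_1(k)·g_2(8−k) = 70·120·24 + 56·120·24 = 201600 + 161280 = 362880.

362880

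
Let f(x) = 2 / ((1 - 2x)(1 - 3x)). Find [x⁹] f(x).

116050

The denominator gives the recurrence a_n = 5a_(n−1) − 6a_(n−2) for n ≥ 2; the numerator fixes a_0 = 2, a_1 = 10.
Iterating: 2, 10, 38, 130, 422, 1330, 4118, 12610, 38342, 116050, so a_9 = 116050.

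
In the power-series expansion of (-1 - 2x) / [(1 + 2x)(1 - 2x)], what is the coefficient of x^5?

Partial fractions give a closed form: a_n = (-1)·2^n.
At n = 5: a_5 = -32.

-32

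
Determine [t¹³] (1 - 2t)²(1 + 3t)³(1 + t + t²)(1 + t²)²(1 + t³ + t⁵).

274

(1 - 2t)² has coefficients 1,-4,4 for degrees 0…2.
(1 + 3t)³ has coefficients 1,9,27,27,0,0,0,0,0,0,0,0,0,0 for degrees 0…13.
Multiplying by (1 + t + t²) gives running coefficients 1,10,37,63,54,27,0,0,0,0,0,0,0,0 for degrees 0…13.
Multiplying by (1 + t²)² gives running coefficients 1,10,39,83,129,163,145,117,54,27,0,0,0,0 for degrees 0…13.
Finally multiplying by (1 + t³ + t⁵), the product of all factors after the first has coefficients 1,10,39,84,139,203,238,285,300,301,280,199,144,54 for degrees 0…13.
[t¹³] = 1·54 − 4·144 + 4·199 = 274.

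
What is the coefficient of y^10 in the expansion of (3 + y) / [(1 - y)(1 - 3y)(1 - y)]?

The denominator gives the recurrence a_n = 5a_(n−1) − 7a_(n−2) + 3a_(n−3) for n ≥ 3; the numerator fixes a_0 = 3, a_1 = 16, a_2 = 59.
Iterating: 3, 16, 59, 192, 595, 1808, 5451, 16384, 49187, 147600, 442843, so a_10 = 442843.

442843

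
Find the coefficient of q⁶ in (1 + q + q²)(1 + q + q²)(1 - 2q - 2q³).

-4

(1 + q + q²) has coefficients 1,1,1 for degrees 0…2.
(1 + q + q²) has coefficients 1,1,1,0,0,0,0 for degrees 0…6.
Finally multiplying by (1 - 2q - 2q³), the product of all factors after the first has coefficients 1,-1,-1,-4,-2,-2,0 for degrees 0…6.
[q⁶] = 1·0 + 1·(-2) + 1·(-2) = -4.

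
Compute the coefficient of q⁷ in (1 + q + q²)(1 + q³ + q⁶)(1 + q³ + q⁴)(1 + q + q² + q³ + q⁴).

14

(1 + q + q²) has coefficients 1,1,1 for degrees 0…2.
(1 + q³ + q⁶) has coefficients 1,0,0,1,0,0,1,0 for degrees 0…7.
Multiplying by (1 + q³ + q⁴) gives running coefficients 1,0,0,2,1,0,2,1 for degrees 0…7.
Finally multiplying by (1 + q + q² + q³ + q⁴), the product of all factors after the first has coefficients 1,1,1,3,4,3,5,6 for degrees 0…7.
[q⁷] = 1·6 + 1·5 + 1·3 = 14.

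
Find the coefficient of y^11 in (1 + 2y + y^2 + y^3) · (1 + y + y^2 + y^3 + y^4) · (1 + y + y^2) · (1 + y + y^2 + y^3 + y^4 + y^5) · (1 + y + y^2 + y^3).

169

(1 + 2y + y^2 + y^3) has coefficients 1,2,1,1 for degrees 0…3.
(1 + y + y^2 + y^3 + y^4) has coefficients 1,1,1,1,1,0,0,0,0,0,0,0 for degrees 0…11.
Multiplying by (1 + y + y^2) gives running coefficients 1,2,3,3,3,2,1,0,0,0,0,0 for degrees 0…11.
Multiplying by (1 + y + y^2 + y^3 + y^4 + y^5) gives running coefficients 1,3,6,9,12,14,14,12,9,6,3,1 for degrees 0…11.
Finally multiplying by (1 + y + y^2 + y^3), the product of all factors after the first has coefficients 1,4,10,19,30,41,49,52,49,41,30,19 for degrees 0…11.
[y^11] = 1·19 + 2·30 + 1·41 + 1·49 = 169.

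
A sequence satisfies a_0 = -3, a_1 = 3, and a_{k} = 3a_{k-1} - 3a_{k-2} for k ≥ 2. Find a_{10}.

-2187

The ordinary generating function has denominator 1 - 3x + 3x^2.
Iterating the recurrence: a_0,…,a_{10} = -3, 3, 18, 45, 81, 108, 81, -81, -486, -1215, -2187.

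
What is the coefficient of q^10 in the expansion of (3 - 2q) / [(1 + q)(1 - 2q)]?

1367

The denominator gives the recurrence a_n = a_(n−1) + 2a_(n−2) for n ≥ 2; the numerator fixes a_0 = 3, a_1 = 1.
Iterating: 3, 1, 7, 9, 23, 41, 87, 169, 343, 681, 1367, so a_10 = 1367.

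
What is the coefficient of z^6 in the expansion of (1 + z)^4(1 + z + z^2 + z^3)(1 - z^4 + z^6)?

(1 + z)^4 has coefficients 1,4,6,4,1 for degrees 0…4.
(1 + z + z^2 + z^3) has coefficients 1,1,1,1,0,0,0 for degrees 0…6.
Finally multiplying by (1 - z^4 + z^6), the product of all factors after the first has coefficients 1,1,1,1,-1,-1,0 for degrees 0…6.
[z^6] = 1·0 + 4·(-1) + 6·(-1) + 4·1 + 1·1 = -5.

-5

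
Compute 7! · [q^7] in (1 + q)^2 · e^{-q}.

The EGF product rule gives c_7 = Σ_{k_1+k_2=7} C(7; k_1,k_2) · ∏ g_i(k_i), where (1+q)^2 gives the falling factorial (2)_k; e^{-q} gives (-1)^k.
g_1(k) for k = 0…7: 1, 2, 2, 0, 0, 0, 0, 0.
g_2(k) for k = 0…7: 1, -1, 1, -1, 1, -1, 1, -1.
c_7 = Σ_k C(7,k)·g_1(k)·g_2(7−k) = 1·1·(-1) + 7·2·1 + 21·2·(-1) = −1 + 14 − 42 = -29.

-29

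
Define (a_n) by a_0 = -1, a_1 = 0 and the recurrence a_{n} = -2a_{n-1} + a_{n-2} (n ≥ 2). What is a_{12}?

The ordinary generating function has denominator 1 + 2q - q^2.
Iterating the recurrence: a_0,…,a_{12} = -1, 0, -1, 2, -5, 12, -29, 70, -169, 408, -985, 2378, -5741.

-5741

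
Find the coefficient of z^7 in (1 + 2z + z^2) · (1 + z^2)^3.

(1 + 2z + z^2) has coefficients 1,2,1 for degrees 0…2.
(1 + z^2)^3 has coefficients 1,0,3,0,3,0,1,0 for degrees 0…7.
[z^7] = 1·0 + 2·1 + 1·0 = 2.

2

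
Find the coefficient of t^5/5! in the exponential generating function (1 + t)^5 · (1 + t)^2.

The EGF product rule gives c_5 = Σ_{k_1+k_2=5} C(5; k_1,k_2) · ∏ g_i(k_i), where (1+t)^5 gives the falling factorial (5)_k; (1+t)^2 gives the falling factorial (2)_k.
g_1(k) for k = 0…5: 1, 5, 20, 60, 120, 120.
g_2(k) for k = 0…5: 1, 2, 2, 0, 0, 0.
c_5 = Σ_k C(5,k)·g_1(k)·g_2(5−k) = 10·60·2 + 5·120·2 + 1·120·1 = 1200 + 1200 + 120 = 2520.

2520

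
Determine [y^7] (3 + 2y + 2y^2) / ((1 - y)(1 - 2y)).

1145

The denominator gives the recurrence a_n = 3a_(n−1) − 2a_(n−2) for n ≥ 3; the numerator fixes a_0 = 3, a_1 = 11, a_2 = 29.
Iterating: 3, 11, 29, 65, 137, 281, 569, 1145, so a_7 = 1145.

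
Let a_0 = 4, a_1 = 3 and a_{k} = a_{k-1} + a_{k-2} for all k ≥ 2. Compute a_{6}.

The ordinary generating function has denominator 1 - y - y^2.
Iterating the recurrence: a_0,…,a_{6} = 4, 3, 7, 10, 17, 27, 44.

44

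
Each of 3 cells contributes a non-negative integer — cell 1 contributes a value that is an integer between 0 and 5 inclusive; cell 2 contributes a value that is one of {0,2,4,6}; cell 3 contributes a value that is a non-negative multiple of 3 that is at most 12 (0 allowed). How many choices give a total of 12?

The generating function for the choices is (1 + t + t² + t³ + t⁴ + t⁵)·(1 + t² + t⁴ + t⁶)·(1 + t³ + t⁶ + t⁹ + t¹²); the count is [t¹²].
(1 + t + t² + t³ + t⁴ + t⁵) has coefficients 1,1,1,1,1,1 for degrees 0…5.
(1 + t² + t⁴ + t⁶) has coefficients 1,0,1,0,1,0,1,0,0,0,0,0,0 for degrees 0…12.
Finally multiplying by (1 + t³ + t⁶ + t⁹ + t¹²), the product of all factors after the first has coefficients 1,0,1,1,1,1,2,1,1,2,1,1,2 for degrees 0…12.
[t¹²] = 1·2 + 1·1 + 1·1 + 1·2 + 1·1 + 1·1 = 8.

8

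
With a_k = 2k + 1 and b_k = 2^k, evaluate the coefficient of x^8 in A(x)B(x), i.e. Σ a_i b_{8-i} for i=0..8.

1515

This is [x^8] in the product of the two ordinary generating functions.
Σ = 1·256 + 3·128 + 5·64 + 7·32 + 9·16 + 11·8 + 13·4 + 15·2 + 17·1 = 1515.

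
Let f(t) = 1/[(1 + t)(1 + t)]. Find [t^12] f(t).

The denominator gives the recurrence a_n = −2a_(n−1) − a_(n−2) for n ≥ 2; the numerator fixes a_0 = 1, a_1 = -2.
Iterating: 1, -2, 3, -4, 5, -6, 7, -8, 9, -10, 11, -12, 13, so a_12 = 13.

13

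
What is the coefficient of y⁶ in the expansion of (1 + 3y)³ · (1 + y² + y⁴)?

(1 + 3y)³ has coefficients 1,9,27,27 for degrees 0…3.
(1 + y² + y⁴) has coefficients 1,0,1,0,1,0,0 for degrees 0…6.
[y⁶] = 1·0 + 9·0 + 27·1 + 27·0 = 27.

27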